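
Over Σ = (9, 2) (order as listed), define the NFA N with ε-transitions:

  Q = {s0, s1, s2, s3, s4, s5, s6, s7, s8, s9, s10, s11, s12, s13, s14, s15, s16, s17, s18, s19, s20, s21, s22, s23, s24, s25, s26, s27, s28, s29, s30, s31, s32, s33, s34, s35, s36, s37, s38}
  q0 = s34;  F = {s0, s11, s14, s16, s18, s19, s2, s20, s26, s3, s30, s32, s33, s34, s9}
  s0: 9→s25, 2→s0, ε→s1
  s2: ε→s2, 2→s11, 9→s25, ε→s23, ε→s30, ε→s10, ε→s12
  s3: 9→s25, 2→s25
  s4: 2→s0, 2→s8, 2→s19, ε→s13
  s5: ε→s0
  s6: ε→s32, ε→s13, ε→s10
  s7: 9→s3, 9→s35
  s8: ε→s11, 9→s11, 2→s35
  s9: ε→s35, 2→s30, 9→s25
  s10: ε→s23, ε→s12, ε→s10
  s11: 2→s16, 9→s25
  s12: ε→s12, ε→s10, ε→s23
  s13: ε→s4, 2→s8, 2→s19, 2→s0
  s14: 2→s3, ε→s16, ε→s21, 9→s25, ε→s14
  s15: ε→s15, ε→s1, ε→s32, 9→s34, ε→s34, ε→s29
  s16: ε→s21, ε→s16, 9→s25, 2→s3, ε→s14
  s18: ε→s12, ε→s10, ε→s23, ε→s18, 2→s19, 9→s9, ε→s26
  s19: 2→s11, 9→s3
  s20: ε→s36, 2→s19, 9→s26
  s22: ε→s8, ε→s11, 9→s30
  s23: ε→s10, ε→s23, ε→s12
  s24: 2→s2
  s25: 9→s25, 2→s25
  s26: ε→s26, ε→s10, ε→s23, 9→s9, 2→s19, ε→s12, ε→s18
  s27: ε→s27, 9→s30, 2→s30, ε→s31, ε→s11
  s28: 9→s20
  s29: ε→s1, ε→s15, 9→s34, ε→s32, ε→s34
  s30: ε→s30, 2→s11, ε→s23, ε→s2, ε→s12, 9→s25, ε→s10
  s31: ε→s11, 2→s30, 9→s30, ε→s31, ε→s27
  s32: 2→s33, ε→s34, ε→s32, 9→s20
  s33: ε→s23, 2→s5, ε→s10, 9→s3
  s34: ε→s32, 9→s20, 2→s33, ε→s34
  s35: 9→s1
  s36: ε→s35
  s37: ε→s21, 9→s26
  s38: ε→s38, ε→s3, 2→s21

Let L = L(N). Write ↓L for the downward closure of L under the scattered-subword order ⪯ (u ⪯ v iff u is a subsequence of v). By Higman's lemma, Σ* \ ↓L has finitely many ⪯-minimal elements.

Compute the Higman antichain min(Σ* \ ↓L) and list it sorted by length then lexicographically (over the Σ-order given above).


min(Σ*\↓L) = [299, 292, 229, 9999, 922222].

|Q|=39, |F|=15, |δ|=126 (72 ε).
min D↑ (12 st, q0=0, F={9}): 0:9→1,2→2 1:9→3,2→4 2:9→5,2→6 3:9→7,2→4 4:9→5,2→8 5:9→9,2→9 6:9→9,2→6 7:9→9,2→10 8:9→9,2→11 9:9→9,2→9 10:9→9,2→8 11:9→9,2→5 [Hopcroft].
'299': run [24, 16, 2, 1] end={s25} rej; 3/3 del acc.
'292': run [24, 16, 2, 1] end={s25} — reject; 3/3 single-dels accept.
'229': |S_i|=[24, 16, 9, 1] end={s25} rej; 3/3 single-dels accept.
'9999': N↓-sim [24, 19, 17, 14, 2] end={s1,s25} ∉↓L; 4/4 deletions ∈↓L.
'922222': run [24, 19, 12, 6, 5, 2, 1] end={s25} ∉↓L; 6/6 single-dels accept.
5 minimals (antichain).


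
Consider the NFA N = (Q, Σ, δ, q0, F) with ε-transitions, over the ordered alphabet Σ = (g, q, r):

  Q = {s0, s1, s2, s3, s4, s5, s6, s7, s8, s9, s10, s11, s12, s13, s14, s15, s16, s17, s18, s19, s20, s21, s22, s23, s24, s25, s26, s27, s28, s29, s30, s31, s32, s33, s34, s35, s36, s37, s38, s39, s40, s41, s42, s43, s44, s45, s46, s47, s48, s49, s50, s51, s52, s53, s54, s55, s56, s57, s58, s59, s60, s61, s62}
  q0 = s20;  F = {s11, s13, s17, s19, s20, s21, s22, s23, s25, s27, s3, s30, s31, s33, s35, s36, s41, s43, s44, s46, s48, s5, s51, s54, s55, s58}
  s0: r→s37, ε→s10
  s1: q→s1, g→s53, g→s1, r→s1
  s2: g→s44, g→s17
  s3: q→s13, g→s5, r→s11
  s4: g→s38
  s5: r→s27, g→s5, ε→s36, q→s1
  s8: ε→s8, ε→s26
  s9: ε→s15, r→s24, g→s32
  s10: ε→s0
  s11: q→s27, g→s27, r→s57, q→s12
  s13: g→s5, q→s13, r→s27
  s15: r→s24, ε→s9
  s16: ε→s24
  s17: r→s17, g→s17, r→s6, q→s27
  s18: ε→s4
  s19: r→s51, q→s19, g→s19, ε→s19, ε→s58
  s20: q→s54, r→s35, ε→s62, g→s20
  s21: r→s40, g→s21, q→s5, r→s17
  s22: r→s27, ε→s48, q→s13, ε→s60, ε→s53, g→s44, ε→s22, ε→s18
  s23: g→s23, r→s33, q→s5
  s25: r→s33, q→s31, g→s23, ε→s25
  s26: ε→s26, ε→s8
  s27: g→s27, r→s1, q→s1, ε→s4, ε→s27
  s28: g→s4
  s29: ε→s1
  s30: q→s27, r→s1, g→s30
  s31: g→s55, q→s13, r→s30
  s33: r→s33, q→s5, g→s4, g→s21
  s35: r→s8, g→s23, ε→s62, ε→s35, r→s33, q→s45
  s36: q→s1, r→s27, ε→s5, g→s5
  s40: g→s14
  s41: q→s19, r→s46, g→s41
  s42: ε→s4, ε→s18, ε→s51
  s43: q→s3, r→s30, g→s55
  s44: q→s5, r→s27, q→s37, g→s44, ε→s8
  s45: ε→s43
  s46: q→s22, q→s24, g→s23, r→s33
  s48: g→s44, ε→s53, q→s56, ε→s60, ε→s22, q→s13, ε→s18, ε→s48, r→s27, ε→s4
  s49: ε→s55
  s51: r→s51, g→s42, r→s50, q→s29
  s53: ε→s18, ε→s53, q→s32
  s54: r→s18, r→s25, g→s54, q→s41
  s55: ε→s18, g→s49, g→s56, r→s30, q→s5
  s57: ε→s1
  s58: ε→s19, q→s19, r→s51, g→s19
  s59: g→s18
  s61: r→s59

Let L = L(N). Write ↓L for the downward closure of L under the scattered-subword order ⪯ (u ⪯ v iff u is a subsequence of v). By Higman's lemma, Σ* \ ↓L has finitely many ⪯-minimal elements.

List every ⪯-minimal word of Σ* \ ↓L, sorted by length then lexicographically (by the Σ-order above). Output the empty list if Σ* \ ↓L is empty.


|Q|=63, |F|=26, |δ|=148 (43 ε).
min D↑ (24 st, q0=0, F={19}): 0:g→0,q→1,r→2 1:g→1,q→3,r→4 2:g→5,q→6,r→7 3:g→3,q→8,r→9 4:g→5,q→10,r→7 5:g→5,q→11,r→7 6:g→12,q→13,r→14 7:g→15,q→11,r→7 8:g→8,q→8,r→16 9:g→5,q→17,r→7 10:g→12,q→18,r→14 11:g→11,q→19,r→20 12:g→12,q→11,r→14 13:g→11,q→18,r→21 14:g→14,q→20,r→19 15:g→15,q→11,r→22 16:g→16,q→19,r→16 17:g→23,q→18,r→20 18:g→11,q→18,r→20 19:g→19,q→19,r→19 20:g→20,q→19,r→19 21:g→20,q→20,r→19 22:g→22,q→20,r→22 23:g→23,q→11,r→20 [Hopcroft].
'rgqq': N↓-sim [49, 44, 28, 11, 6] end={s1,s18,s32,s38,s4,s53} — reject; 4/4 single-dels accept.
'rqrr': N↓-sim [49, 44, 30, 11, 7] end={s1,s18,s32,s38,s4,s53,s57} — reject; 4/4 del acc.
'rrqq': N↓-sim [49, 44, 25, 11, 6] end={s1,s18,s32,s38,s4,s53} — reject; 4/4 single-dels accept.
'qqqrq': N↓-sim [49, 46, 42, 26, 11, 7] end={s1,s18,s29,s32,s38,s4,s53} rej; 5/5 deletions ∈↓L.
'rqqgq': run [49, 44, 30, 16, 9, 6] end={s1,s18,s32,s38,s4,s53} — reject; 5/5 deletions ∈↓L.
'rrgrqr': N↓-sim [49, 44, 25, 19, 15, 8, 6] end={s1,s18,s32,s38,s4,s53} — reject; 6/6 single-dels accept.
6 obstructions.

min(Σ*\↓L) = [rgqq, rqrr, rrqq, qqqrq, rqqgq, rrgrqr].


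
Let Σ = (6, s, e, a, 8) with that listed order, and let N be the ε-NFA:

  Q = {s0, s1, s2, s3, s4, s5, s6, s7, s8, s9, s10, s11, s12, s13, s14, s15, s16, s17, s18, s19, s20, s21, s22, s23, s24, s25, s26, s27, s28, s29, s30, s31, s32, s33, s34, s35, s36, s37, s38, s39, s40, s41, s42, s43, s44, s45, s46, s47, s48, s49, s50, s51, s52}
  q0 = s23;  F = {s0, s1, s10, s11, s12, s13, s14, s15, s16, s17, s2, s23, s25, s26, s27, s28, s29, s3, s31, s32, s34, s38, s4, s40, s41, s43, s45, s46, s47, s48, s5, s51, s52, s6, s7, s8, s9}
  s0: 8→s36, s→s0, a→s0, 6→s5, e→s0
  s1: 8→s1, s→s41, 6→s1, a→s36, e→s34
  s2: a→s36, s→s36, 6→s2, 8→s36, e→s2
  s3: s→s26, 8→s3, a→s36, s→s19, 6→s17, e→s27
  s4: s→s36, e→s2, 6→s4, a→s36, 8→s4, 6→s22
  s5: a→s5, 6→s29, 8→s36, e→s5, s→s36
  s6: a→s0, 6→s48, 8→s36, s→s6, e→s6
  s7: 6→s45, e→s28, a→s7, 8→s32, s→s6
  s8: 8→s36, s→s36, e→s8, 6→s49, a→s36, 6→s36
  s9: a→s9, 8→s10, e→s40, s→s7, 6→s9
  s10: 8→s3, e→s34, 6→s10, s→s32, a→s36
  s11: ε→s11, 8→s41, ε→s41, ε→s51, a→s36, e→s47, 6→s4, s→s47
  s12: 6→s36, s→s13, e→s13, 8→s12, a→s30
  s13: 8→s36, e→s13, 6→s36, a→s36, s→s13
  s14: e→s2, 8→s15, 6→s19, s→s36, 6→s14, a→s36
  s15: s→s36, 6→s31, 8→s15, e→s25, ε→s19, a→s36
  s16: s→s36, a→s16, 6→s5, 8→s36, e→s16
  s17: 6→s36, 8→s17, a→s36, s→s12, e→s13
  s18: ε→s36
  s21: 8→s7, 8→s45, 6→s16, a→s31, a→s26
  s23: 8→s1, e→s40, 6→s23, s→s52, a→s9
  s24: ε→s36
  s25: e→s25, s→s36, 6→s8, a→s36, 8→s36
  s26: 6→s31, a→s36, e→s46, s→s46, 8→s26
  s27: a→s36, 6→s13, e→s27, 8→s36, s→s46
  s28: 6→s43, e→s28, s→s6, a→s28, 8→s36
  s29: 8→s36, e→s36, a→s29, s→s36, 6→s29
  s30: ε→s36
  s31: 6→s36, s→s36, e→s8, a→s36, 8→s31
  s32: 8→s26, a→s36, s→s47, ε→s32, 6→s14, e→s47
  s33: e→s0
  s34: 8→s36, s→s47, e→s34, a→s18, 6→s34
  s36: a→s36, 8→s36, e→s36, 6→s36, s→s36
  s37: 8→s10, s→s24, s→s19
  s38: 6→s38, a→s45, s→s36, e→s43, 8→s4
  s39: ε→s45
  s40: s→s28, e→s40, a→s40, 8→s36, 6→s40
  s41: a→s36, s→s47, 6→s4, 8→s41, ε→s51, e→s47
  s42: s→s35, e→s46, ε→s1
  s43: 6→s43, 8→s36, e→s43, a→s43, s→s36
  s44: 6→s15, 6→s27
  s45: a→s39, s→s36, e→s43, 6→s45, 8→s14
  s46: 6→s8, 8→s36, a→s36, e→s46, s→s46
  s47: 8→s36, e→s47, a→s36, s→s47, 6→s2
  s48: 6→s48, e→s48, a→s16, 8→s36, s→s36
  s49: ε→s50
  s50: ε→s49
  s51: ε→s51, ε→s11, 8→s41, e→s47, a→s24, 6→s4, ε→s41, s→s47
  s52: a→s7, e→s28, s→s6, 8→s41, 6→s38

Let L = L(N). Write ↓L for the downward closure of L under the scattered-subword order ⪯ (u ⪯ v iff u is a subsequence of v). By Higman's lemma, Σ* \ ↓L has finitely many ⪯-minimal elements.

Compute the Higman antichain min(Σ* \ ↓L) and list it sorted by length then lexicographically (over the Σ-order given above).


|Q|=53, |F|=37, |δ|=223 (16 ε).
min D↑ (36 st, q0=0, F={10}): 0:6→0,s→1,e→2,a→3,8→4 1:6→5,s→6,e→7,a→8,8→9 2:6→2,s→7,e→2,a→2,8→10 3:6→3,s→8,e→2,a→3,8→11 4:6→4,s→9,e→12,a→10,8→4 5:6→5,s→10,e→13,a→14,8→15 6:6→16,s→6,e→6,a→17,8→10 7:6→13,s→6,e→7,a→7,8→10 8:6→14,s→6,e→7,a→8,8→18 9:6→15,s→19,e→19,a→10,8→9 10:6→10,s→10,e→10,a→10,8→10 11:6→11,s→18,e→12,a→10,8→20 12:6→12,s→19,e→12,a→10,8→10 13:6→13,s→10,e→13,a→13,8→10 14:6→14,s→10,e→13,a→14,8→21 15:6→15,s→10,e→22,a→10,8→15 16:6→16,s→10,e→16,a→23,8→10 17:6→24,s→17,e→17,a→17,8→10 18:6→21,s→19,e→19,a→10,8→25 19:6→22,s→19,e→19,a→10,8→10 20:6→26,s→25,e→27,a→10,8→20 21:6→21,s→10,e→22,a→10,8→28 22:6→22,s→10,e→22,a→10,8→10 23:6→24,s→10,e→23,a→23,8→10 24:6→29,s→10,e→24,a→24,8→10 25:6→30,s→31,e→31,a→10,8→25 26:6→10,s→32,e→33,a→10,8→26 27:6→33,s→31,e→27,a→10,8→10 28:6→30,s→10,e→34,a→10,8→28 29:6→29,s→10,e→10,a→29,8→10 30:6→10,s→10,e→35,a→10,8→30 31:6→35,s→31,e→31,a→10,8→10 32:6→10,s→33,e→33,a→10,8→32 33:6→10,s→33,e→33,a→10,8→10 34:6→35,s→10,e→34,a→10,8→10 35:6→10,s→10,e→35,a→10,8→10 [Hopcroft].
'e8': N↓-sim [46, 21, 1] end={s36} rej; 2/2 deletions ∈↓L.
'8a': N↓-sim [46, 30, 4] end={s18,s24,s30,s36} rej; 2/2 del acc.
's6s': |S_i|=[46, 36, 20, 1] end={s36} ∉↓L; 3/3 deletions ∈↓L.
'ss8': run [46, 36, 14, 1] end={s36} rej; 3/3 del acc.
'a8866': |S_i|=[46, 37, 23, 16, 9, 3] end={s36,s49,s50} ∉↓L; 5/5 del acc.
'ssa66e': run [46, 36, 14, 5, 3, 2, 1] end={s36} ∉↓L; 6/6 del acc.
6 obstructions.

A = [e8, 8a, s6s, ss8, a8866, ssa66e].


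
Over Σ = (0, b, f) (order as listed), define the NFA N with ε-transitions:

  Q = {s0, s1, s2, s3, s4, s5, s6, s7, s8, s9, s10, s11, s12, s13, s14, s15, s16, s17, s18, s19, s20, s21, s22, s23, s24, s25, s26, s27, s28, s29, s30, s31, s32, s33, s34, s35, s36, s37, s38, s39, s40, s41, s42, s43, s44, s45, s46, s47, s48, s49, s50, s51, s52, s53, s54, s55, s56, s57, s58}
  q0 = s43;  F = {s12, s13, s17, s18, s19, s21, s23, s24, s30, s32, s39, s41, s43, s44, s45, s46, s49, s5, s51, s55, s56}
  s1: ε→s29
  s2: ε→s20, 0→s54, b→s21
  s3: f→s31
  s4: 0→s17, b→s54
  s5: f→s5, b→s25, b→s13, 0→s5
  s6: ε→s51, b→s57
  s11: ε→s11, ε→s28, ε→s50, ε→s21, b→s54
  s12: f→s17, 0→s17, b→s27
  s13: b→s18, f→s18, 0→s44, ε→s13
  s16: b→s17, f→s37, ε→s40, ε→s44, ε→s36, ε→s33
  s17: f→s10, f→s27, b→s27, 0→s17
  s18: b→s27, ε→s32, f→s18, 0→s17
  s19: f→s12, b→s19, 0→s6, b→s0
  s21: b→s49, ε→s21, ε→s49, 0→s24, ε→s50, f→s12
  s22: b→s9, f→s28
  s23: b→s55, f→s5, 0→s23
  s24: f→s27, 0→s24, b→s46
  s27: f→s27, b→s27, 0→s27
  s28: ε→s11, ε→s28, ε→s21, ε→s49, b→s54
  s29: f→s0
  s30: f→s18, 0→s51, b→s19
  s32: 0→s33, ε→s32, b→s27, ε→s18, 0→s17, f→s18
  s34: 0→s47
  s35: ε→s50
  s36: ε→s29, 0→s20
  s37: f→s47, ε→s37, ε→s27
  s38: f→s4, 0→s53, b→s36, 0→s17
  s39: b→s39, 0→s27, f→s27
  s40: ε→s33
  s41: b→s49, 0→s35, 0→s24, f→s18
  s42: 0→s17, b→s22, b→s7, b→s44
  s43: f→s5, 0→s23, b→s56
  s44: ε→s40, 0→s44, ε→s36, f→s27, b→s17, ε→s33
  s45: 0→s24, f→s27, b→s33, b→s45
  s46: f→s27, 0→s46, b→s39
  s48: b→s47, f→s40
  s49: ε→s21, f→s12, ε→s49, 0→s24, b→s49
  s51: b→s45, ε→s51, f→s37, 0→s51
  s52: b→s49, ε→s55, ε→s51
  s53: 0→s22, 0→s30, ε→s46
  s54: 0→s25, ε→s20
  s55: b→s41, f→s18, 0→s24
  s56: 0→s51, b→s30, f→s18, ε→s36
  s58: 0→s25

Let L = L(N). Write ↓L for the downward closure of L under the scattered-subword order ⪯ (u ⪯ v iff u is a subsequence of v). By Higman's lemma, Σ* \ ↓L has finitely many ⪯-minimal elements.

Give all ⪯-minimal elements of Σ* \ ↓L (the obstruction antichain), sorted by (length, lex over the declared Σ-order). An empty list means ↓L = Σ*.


min(Σ*\↓L) = [b0f, bfb, fbbb, 0b0bb0, bbbfff].

|Q|=59, |F|=21, |δ|=141 (38 ε).
min D↑ (20 st, q0=0, F={12}): 0:0→1,b→2,f→3 1:0→1,b→4,f→3 2:0→5,b→6,f→7 3:0→3,b→8,f→3 4:0→9,b→10,f→7 5:0→5,b→11,f→12 6:0→5,b→13,f→7 7:0→14,b→12,f→7 8:0→15,b→7,f→7 9:0→9,b→16,f→12 10:0→9,b→17,f→7 11:0→9,b→11,f→12 12:0→12,b→12,f→12 13:0→5,b→13,f→18 14:0→14,b→12,f→12 15:0→15,b→14,f→12 16:0→16,b→19,f→12 17:0→9,b→17,f→18 18:0→14,b→12,f→14 19:0→12,b→19,f→12 [Hopcroft].
'b0f': N↓-sim [36, 33, 21, 5] end={s0,s10,s27,s37,s47} ∉↓L; 3/3 single-dels accept.
'bfb': run [36, 33, 10, 1] end={s27} ∉↓L; 3/3 del acc.
'fbbb': |S_i|=[36, 18, 14, 6, 1] end={s27} rej; 4/4 single-dels accept.
'0b0bb0': |S_i|=[36, 32, 26, 15, 5, 2, 1] end={s27} rej; 6/6 del acc.
'bbbfff': N↓-sim [36, 33, 24, 19, 6, 4, 2] end={s10,s27} rej; 6/6 del acc.
5 minimals (antichain).


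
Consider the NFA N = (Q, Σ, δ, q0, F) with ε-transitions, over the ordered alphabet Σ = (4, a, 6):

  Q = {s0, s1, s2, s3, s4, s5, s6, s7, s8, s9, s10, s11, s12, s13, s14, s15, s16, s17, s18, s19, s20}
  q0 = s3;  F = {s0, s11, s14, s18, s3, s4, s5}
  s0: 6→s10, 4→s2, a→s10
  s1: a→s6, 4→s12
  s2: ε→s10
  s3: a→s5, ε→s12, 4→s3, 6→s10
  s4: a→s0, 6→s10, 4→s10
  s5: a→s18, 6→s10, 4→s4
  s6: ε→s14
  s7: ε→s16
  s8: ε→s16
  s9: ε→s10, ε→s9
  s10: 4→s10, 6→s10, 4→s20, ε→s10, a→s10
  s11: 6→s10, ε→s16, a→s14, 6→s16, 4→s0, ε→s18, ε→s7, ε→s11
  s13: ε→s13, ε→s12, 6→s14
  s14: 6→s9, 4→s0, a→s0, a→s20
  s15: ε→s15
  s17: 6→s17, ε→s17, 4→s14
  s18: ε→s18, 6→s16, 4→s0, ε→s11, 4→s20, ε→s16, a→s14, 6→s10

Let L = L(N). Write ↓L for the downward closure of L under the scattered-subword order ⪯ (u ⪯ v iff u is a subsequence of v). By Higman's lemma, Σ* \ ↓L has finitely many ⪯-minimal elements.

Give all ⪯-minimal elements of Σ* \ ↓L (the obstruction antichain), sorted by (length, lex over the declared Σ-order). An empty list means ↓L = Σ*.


min(Σ*\↓L) = [6, a44, a4aa, aa4a, aaaa4, aaaaa].

|Q|=21, |F|=7, |δ|=53 (19 ε).
min D↑ (7 st, q0=0, F={2}): 0:4→0,a→1,6→2 1:4→3,a→4,6→2 2:4→2,a→2,6→2 3:4→2,a→5,6→2 4:4→5,a→6,6→2 5:4→2,a→2,6→2 6:4→5,a→5,6→2.
'6': run [14, 4] end={s10,s16,s20,s9} ∉↓L; 1/1 deletions ∈↓L.
'a44': N↓-sim [14, 12, 5, 3] end={s10,s2,s20} — reject; 3/3 single-dels accept.
'a4aa': N↓-sim [14, 12, 5, 4, 2] end={s10,s20} ∉↓L; 4/4 single-dels accept.
'aa4a': run [14, 12, 10, 4, 2] end={s10,s20} rej; 4/4 single-dels accept.
'aaaa4': run [14, 12, 10, 6, 4, 3] end={s10,s2,s20} — reject; 5/5 deletions ∈↓L.
'aaaaa': run [14, 12, 10, 6, 4, 2] end={s10,s20} ∉↓L; 5/5 single-dels accept.
6 minimals (antichain).


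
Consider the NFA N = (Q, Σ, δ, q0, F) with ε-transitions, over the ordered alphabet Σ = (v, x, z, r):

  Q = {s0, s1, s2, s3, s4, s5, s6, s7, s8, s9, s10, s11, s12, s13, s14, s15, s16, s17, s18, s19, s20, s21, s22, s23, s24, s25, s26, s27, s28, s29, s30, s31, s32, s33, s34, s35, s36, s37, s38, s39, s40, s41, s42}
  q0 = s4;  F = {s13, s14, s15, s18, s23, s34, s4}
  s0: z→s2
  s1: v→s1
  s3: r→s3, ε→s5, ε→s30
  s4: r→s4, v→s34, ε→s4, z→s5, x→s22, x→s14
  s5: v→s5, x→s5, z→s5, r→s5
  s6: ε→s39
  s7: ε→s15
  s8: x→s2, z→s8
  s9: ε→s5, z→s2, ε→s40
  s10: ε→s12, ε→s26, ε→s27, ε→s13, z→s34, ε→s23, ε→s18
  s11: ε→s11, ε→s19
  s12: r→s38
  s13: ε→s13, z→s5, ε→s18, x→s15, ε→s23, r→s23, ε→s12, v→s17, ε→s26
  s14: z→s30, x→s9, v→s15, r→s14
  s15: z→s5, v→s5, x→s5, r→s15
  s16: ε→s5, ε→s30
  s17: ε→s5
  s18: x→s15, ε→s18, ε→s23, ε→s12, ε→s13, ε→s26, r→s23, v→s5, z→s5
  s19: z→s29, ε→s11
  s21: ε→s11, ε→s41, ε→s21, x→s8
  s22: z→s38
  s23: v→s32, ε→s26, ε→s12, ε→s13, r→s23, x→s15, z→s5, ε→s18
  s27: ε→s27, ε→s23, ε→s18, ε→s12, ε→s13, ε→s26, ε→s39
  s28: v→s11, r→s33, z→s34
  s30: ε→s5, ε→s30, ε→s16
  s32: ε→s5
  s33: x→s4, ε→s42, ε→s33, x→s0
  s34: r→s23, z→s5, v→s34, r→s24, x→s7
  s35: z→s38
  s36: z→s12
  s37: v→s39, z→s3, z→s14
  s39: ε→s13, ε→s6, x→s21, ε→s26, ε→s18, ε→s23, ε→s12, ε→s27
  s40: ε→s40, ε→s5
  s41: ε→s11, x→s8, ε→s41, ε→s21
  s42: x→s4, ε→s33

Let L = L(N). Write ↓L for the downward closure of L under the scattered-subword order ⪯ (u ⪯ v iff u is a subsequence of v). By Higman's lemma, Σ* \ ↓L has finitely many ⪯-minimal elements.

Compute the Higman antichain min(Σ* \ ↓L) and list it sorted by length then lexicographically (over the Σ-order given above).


|Q|=43, |F|=7, |δ|=120 (62 ε).
min D↑ (6 st, q0=0, F={3}): 0:v→1,x→2,z→3,r→0 1:v→1,x→4,z→3,r→5 2:v→4,x→3,z→3,r→2 3:v→3,x→3,z→3,r→3 4:v→3,x→3,z→3,r→4 5:v→3,x→4,z→3,r→5.
'z': N↓-sim [21, 5] end={s16,s2,s30,s38,s5} rej; 1/1 deletions ∈↓L.
'xx': |S_i|=[21, 11, 4] end={s2,s40,s5,s9} ∉↓L; 2/2 del acc.
'vxv': run [21, 13, 3, 1] end={s5} ∉↓L; 3/3 deletions ∈↓L.
'vrv': |S_i|=[21, 13, 11, 3] end={s17,s32,s5} — reject; 3/3 single-dels accept.
'xvv': N↓-sim [21, 11, 2, 1] end={s5} — reject; 3/3 single-dels accept.
5 words, ⪯-incomp.

min(Σ*\↓L) = [z, xx, vxv, vrv, xvv].


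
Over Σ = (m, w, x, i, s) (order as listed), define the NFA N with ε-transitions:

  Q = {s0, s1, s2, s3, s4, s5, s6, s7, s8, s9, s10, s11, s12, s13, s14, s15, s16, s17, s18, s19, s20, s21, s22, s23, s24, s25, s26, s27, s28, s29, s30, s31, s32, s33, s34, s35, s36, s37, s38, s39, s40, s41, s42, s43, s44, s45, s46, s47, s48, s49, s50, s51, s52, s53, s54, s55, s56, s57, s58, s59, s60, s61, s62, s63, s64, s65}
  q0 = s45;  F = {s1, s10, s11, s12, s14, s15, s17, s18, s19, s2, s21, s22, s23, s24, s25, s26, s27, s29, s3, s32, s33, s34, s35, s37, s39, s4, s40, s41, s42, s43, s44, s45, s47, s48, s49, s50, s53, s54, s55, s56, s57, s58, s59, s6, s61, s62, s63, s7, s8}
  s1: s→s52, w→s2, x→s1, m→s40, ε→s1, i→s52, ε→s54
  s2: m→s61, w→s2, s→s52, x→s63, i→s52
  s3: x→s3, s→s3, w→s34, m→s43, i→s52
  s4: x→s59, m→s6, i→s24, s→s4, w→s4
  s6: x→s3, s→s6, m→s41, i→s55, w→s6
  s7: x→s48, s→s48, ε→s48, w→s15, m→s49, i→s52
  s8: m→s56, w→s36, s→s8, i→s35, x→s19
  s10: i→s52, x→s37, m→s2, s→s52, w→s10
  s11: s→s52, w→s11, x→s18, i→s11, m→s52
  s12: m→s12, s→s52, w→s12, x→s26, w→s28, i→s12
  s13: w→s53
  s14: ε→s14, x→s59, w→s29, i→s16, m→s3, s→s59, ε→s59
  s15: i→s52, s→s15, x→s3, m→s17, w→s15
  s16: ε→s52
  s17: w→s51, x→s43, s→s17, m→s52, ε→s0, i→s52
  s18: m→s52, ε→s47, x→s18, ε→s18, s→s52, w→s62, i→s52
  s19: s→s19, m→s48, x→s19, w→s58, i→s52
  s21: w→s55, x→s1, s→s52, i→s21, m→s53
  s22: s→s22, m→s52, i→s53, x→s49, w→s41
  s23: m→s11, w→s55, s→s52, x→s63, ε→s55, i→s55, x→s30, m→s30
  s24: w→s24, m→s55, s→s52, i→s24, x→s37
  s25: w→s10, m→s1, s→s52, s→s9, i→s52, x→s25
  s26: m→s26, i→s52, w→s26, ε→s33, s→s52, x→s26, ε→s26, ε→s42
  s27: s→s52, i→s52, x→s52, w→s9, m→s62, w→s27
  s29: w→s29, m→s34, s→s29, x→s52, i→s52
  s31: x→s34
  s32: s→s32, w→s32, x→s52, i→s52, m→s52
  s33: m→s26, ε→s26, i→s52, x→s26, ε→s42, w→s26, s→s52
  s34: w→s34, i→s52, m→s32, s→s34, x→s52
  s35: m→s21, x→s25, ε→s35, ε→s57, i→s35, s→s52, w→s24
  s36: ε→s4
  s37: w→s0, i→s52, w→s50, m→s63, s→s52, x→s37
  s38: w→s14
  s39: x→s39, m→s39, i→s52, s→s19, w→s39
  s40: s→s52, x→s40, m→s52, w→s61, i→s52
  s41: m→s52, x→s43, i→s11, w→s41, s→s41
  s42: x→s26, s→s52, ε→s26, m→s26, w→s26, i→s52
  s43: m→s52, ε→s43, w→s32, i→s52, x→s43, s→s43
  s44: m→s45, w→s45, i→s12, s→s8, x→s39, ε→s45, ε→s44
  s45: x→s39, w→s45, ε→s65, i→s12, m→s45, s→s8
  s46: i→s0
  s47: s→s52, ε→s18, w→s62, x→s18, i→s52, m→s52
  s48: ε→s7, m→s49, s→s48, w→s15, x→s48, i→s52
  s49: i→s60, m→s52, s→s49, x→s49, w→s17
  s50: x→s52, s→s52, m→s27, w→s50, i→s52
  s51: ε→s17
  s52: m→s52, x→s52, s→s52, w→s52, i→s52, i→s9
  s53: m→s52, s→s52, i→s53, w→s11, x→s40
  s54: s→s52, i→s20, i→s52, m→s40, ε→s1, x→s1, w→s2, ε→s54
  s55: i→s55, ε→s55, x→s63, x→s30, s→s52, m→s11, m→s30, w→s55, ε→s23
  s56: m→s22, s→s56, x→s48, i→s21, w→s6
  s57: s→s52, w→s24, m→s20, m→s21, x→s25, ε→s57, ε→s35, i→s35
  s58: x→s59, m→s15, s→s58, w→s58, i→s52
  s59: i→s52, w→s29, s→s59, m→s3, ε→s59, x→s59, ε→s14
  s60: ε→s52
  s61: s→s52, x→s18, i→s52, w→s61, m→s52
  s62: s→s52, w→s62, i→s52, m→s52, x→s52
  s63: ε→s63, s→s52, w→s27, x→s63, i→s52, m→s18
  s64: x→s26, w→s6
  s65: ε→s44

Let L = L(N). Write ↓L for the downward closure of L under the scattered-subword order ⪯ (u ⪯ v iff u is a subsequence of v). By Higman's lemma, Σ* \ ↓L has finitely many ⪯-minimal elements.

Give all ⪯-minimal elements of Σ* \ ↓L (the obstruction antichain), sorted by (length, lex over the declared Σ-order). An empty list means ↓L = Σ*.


|Q|=66, |F|=49, |δ|=304 (37 ε).
min D↑ (41 st, q0=0, F={4}): 0:m→0,w→0,x→1,i→2,s→3 1:m→1,w→1,x→1,i→4,s→5 2:m→2,w→2,x→6,i→2,s→4 3:m→7,w→8,x→5,i→9,s→3 4:m→4,w→4,x→4,i→4,s→4 5:m→10,w→11,x→5,i→4,s→5 6:m→6,w→6,x→6,i→4,s→4 7:m→12,w→13,x→10,i→14,s→7 8:m→13,w→8,x→15,i→16,s→8 9:m→14,w→16,x→17,i→9,s→4 10:m→18,w→19,x→10,i→4,s→10 11:m→19,w→11,x→15,i→4,s→11 12:m→4,w→20,x→18,i→21,s→12 13:m→20,w→13,x→22,i→23,s→13 14:m→21,w→23,x→24,i→14,s→4 15:m→22,w→25,x→15,i→4,s→15 16:m→23,w→16,x→26,i→16,s→4 17:m→24,w→27,x→17,i→4,s→4 18:m→4,w→28,x→18,i→4,s→18 19:m→28,w→19,x→22,i→4,s→19 20:m→4,w→20,x→29,i→30,s→20 21:m→4,w→30,x→31,i→21,s→4 22:m→29,w→32,x→22,i→4,s→22 23:m→30,w→23,x→33,i→23,s→4 24:m→31,w→34,x→24,i→4,s→4 25:m→32,w→25,x→4,i→4,s→25 26:m→33,w→35,x→26,i→4,s→4 27:m→34,w→27,x→26,i→4,s→4 28:m→4,w→28,x→29,i→4,s→28 29:m→4,w→36,x→29,i→4,s→29 30:m→4,w→30,x→37,i→30,s→4 31:m→4,w→38,x→31,i→4,s→4 32:m→36,w→32,x→4,i→4,s→32 33:m→37,w→39,x→33,i→4,s→4 34:m→38,w→34,x→33,i→4,s→4 35:m→39,w→35,x→4,i→4,s→4 36:m→4,w→36,x→4,i→4,s→36 37:m→4,w→40,x→37,i→4,s→4 38:m→4,w→38,x→37,i→4,s→4 39:m→40,w→39,x→4,i→4,s→4 40:m→4,w→40,x→4,i→4,s→4 [Hopcroft].
'xi': N↓-sim [60, 40, 5] end={s16,s20,s52,s60,s9} ∉↓L; 2/2 del acc.
'is': N↓-sim [60, 34, 2] end={s52,s9} — reject; 2/2 del acc.
'smmm': run [60, 51, 35, 19, 2] end={s52,s9} — reject; 4/4 deletions ∈↓L.
'swxwx': run [60, 51, 34, 19, 9, 2] end={s52,s9} rej; 5/5 del acc.
4 obstructions.

Antichain: [xi, is, smmm, swxwx].


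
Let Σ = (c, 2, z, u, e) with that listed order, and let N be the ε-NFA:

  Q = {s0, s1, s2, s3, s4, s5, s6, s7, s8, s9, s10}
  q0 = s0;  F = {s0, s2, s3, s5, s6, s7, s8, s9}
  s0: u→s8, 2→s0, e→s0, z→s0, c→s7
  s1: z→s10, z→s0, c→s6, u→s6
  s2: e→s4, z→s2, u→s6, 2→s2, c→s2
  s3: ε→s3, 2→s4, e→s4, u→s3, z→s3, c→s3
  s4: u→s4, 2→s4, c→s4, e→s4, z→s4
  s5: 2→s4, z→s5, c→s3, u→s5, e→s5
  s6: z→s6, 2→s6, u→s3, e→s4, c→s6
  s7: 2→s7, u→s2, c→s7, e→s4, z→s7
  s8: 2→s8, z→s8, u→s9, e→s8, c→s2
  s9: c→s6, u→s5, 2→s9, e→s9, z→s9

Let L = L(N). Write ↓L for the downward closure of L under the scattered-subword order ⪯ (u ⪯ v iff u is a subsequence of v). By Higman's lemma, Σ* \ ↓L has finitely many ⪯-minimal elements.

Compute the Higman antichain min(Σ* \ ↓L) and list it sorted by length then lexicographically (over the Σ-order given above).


|Q|=11, |F|=8, |δ|=50 (1 ε).
min D↑ (9 st, q0=0, F={4}): 0:c→1,2→0,z→0,u→2,e→0 1:c→1,2→1,z→1,u→3,e→4 2:c→3,2→2,z→2,u→5,e→2 3:c→3,2→3,z→3,u→6,e→4 4:c→4,2→4,z→4,u→4,e→4 5:c→6,2→5,z→5,u→7,e→5 6:c→6,2→6,z→6,u→8,e→4 7:c→8,2→4,z→7,u→7,e→7 8:c→8,2→4,z→8,u→8,e→4.
'ce': N↓-sim [9, 5, 1] end={s4} — reject; 2/2 deletions ∈↓L.
'uuu2': run [9, 7, 5, 3, 1] end={s4} — reject; 4/4 single-dels accept.
2 obstructions.

min(Σ*\↓L) = [ce, uuu2].


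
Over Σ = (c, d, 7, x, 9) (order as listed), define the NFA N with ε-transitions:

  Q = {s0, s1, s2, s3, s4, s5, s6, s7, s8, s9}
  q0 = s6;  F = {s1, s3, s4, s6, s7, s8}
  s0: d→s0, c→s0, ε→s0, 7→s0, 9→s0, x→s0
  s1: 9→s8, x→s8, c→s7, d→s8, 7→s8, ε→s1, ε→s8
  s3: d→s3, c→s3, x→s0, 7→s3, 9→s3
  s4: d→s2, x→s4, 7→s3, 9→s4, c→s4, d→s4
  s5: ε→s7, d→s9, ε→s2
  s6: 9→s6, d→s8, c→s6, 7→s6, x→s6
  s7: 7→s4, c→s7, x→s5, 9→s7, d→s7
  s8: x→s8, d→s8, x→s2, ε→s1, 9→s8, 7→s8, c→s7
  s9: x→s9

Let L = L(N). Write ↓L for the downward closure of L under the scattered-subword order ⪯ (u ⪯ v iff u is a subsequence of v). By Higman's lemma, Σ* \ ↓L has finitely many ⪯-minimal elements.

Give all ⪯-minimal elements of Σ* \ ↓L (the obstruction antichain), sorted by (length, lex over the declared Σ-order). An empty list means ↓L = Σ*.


A = [dc77x].

|Q|=10, |F|=6, |δ|=45 (6 ε).
min D↑ (6 st, q0=0, F={5}): 0:c→0,d→1,7→0,x→0,9→0 1:c→2,d→1,7→1,x→1,9→1 2:c→2,d→2,7→3,x→2,9→2 3:c→3,d→3,7→4,x→3,9→3 4:c→4,d→4,7→4,x→5,9→4 5:c→5,d→5,7→5,x→5,9→5 (ε-aug+det+¬).
'dc77x': run [10, 9, 7, 4, 2, 1] end={s0} ∉↓L; 5/5 del acc.
1 words, ⪯-incomp.


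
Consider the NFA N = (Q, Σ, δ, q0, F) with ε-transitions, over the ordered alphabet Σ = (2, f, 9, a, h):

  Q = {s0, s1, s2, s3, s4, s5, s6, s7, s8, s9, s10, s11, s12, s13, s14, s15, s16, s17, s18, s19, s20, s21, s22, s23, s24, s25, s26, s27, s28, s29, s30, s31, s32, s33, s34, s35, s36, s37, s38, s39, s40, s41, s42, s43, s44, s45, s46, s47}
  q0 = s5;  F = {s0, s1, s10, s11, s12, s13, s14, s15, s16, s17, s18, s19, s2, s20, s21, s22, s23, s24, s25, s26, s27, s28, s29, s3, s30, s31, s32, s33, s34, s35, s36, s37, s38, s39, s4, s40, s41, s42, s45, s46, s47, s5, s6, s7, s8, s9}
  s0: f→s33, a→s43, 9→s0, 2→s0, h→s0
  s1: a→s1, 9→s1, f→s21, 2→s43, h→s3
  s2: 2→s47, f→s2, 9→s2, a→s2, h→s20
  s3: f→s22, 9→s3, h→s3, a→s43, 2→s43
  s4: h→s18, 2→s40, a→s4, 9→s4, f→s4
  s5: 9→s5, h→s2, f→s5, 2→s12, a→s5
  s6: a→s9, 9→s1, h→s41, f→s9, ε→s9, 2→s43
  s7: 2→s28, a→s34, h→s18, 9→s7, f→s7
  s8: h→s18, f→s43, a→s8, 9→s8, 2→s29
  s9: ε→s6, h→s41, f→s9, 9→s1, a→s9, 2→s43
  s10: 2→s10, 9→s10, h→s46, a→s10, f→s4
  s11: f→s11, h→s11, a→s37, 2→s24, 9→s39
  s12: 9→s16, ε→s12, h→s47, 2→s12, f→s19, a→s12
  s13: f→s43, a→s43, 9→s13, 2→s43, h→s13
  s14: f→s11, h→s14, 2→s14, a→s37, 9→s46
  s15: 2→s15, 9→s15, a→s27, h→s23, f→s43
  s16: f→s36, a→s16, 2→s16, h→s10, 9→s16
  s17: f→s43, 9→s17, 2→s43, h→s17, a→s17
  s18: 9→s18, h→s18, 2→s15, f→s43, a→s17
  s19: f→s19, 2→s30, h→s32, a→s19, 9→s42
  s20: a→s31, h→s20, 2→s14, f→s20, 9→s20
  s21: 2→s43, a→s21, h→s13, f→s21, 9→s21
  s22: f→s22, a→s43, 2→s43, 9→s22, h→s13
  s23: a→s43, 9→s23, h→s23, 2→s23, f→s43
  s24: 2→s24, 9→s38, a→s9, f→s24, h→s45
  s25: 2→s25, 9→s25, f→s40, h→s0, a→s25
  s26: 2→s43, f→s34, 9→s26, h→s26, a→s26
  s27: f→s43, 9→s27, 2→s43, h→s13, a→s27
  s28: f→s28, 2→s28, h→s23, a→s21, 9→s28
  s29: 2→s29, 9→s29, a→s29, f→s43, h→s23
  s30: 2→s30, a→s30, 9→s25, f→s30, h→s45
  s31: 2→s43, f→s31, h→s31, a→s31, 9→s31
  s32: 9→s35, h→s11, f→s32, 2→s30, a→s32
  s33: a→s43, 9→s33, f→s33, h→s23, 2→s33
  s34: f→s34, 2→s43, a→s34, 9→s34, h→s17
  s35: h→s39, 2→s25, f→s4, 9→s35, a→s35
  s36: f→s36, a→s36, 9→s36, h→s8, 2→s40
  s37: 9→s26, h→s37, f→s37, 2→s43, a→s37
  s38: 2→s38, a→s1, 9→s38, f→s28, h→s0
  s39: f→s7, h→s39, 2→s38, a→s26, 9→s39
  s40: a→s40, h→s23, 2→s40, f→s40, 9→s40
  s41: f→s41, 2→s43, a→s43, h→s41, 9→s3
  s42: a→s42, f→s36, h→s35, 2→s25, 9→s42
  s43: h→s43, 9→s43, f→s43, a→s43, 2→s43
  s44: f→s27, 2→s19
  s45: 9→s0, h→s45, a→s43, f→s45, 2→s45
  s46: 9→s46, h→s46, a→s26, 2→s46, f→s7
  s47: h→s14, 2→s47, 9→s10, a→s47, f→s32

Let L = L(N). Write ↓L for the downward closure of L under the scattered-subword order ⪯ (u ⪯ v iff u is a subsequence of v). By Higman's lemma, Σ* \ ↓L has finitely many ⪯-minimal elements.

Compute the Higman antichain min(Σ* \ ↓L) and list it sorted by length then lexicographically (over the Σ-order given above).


|Q|=48, |F|=46, |δ|=240 (3 ε).
min D↑ (46 st, q0=0, F={23}): 0:2→1,f→0,9→0,a→0,h→2 1:2→1,f→3,9→4,a→1,h→5 2:2→5,f→2,9→2,a→2,h→6 3:2→7,f→3,9→8,a→3,h→9 4:2→4,f→10,9→4,a→4,h→11 5:2→5,f→9,9→11,a→5,h→12 6:2→12,f→6,9→6,a→13,h→6 7:2→7,f→7,9→14,a→7,h→15 8:2→14,f→10,9→8,a→8,h→16 9:2→7,f→9,9→16,a→9,h→17 10:2→18,f→10,9→10,a→10,h→19 11:2→11,f→20,9→11,a→11,h→21 12:2→12,f→17,9→21,a→22,h→12 13:2→23,f→13,9→13,a→13,h→13 14:2→14,f→18,9→14,a→14,h→24 15:2→15,f→15,9→24,a→23,h→15 16:2→14,f→20,9→16,a→16,h→25 17:2→26,f→17,9→25,a→22,h→17 18:2→18,f→18,9→18,a→18,h→27 19:2→28,f→23,9→19,a→19,h→29 20:2→18,f→20,9→20,a→20,h→29 21:2→21,f→30,9→21,a→31,h→21 22:2→23,f→22,9→31,a→22,h→22 23:2→23,f→23,9→23,a→23,h→23 24:2→24,f→32,9→24,a→23,h→24 25:2→33,f→30,9→25,a→31,h→25 26:2→26,f→26,9→33,a→34,h→15 27:2→27,f→23,9→27,a→23,h→27 28:2→28,f→23,9→28,a→28,h→27 29:2→35,f→23,9→29,a→36,h→29 30:2→37,f→30,9→30,a→38,h→29 31:2→23,f→38,9→31,a→31,h→31 32:2→32,f→32,9→32,a→23,h→27 33:2→33,f→37,9→33,a→39,h→24 34:2→23,f→34,9→39,a→34,h→40 35:2→35,f→23,9→35,a→41,h→27 36:2→23,f→23,9→36,a→36,h→36 37:2→37,f→37,9→37,a→42,h→27 38:2→23,f→38,9→38,a→38,h→36 39:2→23,f→42,9→39,a→39,h→43 40:2→23,f→40,9→43,a→23,h→40 41:2→23,f→23,9→41,a→41,h→44 42:2→23,f→42,9→42,a→42,h→44 43:2→23,f→45,9→43,a→23,h→43 44:2→23,f→23,9→44,a→23,h→44 45:2→23,f→45,9→45,a→23,h→44.
'hha2': N↓-sim [47, 41, 30, 15, 1] end={s43} ∉↓L; 4/4 deletions ∈↓L.
'2f2ha': N↓-sim [47, 43, 37, 22, 9, 1] end={s43} — reject; 5/5 del acc.
'29fhf': run [47, 43, 30, 18, 9, 1] end={s43} — reject; 5/5 single-dels accept.
3 obstructions.

A = [hha2, 2f2ha, 29fhf].


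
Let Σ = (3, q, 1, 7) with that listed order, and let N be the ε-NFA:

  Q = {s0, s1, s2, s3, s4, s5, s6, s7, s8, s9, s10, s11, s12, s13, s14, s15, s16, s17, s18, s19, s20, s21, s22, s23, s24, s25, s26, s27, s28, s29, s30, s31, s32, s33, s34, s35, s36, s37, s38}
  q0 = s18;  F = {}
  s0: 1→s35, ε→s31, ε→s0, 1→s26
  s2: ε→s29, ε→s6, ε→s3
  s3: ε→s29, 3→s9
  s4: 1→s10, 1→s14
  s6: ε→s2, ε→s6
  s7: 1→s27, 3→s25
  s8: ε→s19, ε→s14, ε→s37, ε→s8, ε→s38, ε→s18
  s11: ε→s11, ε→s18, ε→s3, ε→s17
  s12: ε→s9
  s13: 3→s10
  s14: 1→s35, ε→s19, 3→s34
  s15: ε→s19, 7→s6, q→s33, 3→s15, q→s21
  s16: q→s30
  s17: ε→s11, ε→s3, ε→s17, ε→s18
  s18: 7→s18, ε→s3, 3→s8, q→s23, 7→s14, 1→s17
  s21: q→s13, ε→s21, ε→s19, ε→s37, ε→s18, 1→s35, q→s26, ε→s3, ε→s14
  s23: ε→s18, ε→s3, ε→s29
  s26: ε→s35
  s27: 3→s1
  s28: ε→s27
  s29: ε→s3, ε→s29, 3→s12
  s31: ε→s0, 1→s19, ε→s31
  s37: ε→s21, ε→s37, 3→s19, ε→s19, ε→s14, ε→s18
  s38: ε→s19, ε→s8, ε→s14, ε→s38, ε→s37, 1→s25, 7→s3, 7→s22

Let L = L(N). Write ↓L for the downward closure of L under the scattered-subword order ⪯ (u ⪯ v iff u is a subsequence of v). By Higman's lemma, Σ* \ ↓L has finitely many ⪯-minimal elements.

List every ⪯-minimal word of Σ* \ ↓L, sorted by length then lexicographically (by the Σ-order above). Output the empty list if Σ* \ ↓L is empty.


Antichain: [ε].

|Q|=39, |F|=0, |δ|=81 (51 ε).
min D↑ (1 st, q0=0, F={0}): 0:3→0,q→0,1→0,7→0 (ε-aug+det+¬).
ε ∈ L(D↑) — L = ∅.


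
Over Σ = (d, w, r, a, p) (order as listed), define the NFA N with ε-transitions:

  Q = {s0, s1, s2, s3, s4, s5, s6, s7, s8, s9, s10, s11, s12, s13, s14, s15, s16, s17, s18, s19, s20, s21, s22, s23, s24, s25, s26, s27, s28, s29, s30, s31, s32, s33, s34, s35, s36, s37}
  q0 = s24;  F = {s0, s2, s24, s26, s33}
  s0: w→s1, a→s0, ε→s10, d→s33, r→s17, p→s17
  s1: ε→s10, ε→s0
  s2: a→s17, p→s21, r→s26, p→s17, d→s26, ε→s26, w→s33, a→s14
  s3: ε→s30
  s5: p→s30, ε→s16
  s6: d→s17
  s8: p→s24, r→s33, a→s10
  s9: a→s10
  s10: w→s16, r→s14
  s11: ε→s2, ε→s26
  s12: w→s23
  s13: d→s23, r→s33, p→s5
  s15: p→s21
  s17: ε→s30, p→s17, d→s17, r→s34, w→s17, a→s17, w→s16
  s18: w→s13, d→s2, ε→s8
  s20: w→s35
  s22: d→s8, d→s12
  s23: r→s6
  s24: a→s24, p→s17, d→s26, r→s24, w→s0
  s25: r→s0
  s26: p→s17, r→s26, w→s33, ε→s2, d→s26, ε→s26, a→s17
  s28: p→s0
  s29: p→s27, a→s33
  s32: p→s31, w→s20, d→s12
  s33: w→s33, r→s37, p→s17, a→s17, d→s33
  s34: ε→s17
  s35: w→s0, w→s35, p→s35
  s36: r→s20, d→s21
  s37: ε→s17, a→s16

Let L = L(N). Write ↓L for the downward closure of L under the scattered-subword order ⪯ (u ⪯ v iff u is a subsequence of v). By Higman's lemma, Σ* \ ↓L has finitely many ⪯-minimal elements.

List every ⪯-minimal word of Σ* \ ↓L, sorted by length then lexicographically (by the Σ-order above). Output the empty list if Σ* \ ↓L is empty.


|Q|=38, |F|=5, |δ|=79 (14 ε).
min D↑ (5 st, q0=0, F={3}): 0:d→1,w→2,r→0,a→0,p→3 1:d→1,w→4,r→1,a→3,p→3 2:d→4,w→2,r→3,a→2,p→3 3:d→3,w→3,r→3,a→3,p→3 4:d→4,w→4,r→3,a→3,p→3 (ε-aug+det+¬).
'p': N↓-sim [14, 5] end={s16,s17,s21,s30,s34} ∉↓L; 1/1 del acc.
'da': run [14, 10, 5] end={s14,s16,s17,s30,s34} ∉↓L; 2/2 deletions ∈↓L.
'wr': run [14, 10, 6] end={s14,s16,s17,s30,s34,s37} — reject; 2/2 deletions ∈↓L.
3 words, ⪯-incomp.

Antichain: [p, da, wr].


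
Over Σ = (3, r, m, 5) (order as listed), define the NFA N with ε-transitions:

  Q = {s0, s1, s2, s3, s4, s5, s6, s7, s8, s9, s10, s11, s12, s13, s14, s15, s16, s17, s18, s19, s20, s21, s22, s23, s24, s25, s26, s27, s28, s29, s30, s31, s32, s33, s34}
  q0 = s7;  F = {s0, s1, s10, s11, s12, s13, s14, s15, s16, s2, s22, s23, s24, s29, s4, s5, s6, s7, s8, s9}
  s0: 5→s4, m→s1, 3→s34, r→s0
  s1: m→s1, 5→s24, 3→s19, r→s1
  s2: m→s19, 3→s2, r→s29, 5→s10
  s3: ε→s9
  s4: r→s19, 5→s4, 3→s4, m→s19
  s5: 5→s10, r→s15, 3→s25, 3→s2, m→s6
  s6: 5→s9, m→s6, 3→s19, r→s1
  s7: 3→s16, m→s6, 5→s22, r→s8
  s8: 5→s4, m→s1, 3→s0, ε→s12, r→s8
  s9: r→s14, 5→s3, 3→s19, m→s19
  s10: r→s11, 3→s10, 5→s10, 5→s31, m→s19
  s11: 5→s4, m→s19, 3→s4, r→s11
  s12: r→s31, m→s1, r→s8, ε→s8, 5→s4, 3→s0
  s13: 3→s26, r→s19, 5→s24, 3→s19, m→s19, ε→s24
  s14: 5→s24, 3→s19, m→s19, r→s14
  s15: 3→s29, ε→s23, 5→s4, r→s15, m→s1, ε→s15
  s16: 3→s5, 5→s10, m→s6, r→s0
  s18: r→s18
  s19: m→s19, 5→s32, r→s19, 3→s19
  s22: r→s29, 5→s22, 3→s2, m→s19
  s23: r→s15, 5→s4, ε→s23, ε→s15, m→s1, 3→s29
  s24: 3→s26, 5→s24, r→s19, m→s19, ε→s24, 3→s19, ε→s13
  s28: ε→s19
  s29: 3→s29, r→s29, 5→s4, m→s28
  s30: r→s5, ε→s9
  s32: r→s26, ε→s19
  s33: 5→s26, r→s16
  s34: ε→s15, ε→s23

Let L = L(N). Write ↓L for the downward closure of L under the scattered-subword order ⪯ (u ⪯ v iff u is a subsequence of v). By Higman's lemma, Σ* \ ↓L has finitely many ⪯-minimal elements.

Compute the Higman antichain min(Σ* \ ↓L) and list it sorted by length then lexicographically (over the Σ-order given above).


Antichain: [m3, 5m, r5r, 333m, 35r3r].

|Q|=35, |F|=20, |δ|=109 (15 ε).
min D↑ (18 st, q0=0, F={10}): 0:3→1,r→2,m→3,5→4 1:3→5,r→6,m→3,5→7 2:3→6,r→2,m→8,5→9 3:3→10,r→8,m→3,5→11 4:3→12,r→13,m→10,5→4 5:3→12,r→14,m→3,5→7 6:3→14,r→6,m→8,5→9 7:3→7,r→15,m→10,5→7 8:3→10,r→8,m→8,5→16 9:3→9,r→10,m→10,5→9 10:3→10,r→10,m→10,5→10 11:3→10,r→17,m→10,5→11 12:3→12,r→13,m→10,5→7 13:3→13,r→13,m→10,5→9 14:3→13,r→14,m→8,5→9 15:3→9,r→15,m→10,5→9 16:3→10,r→10,m→10,5→16 17:3→10,r→17,m→10,5→16 (ε-aug+det+¬).
'm3': |S_i|=[28, 11, 3] end={s19,s26,s32} rej; 2/2 del acc.
'5m': run [28, 16, 4] end={s19,s26,s28,s32} — reject; 2/2 single-dels accept.
'r5r': N↓-sim [28, 18, 6, 3] end={s19,s26,s32} ∉↓L; 3/3 del acc.
'333m': |S_i|=[28, 24, 22, 11, 4] end={s19,s26,s28,s32} — reject; 4/4 del acc.
'35r3r': |S_i|=[28, 24, 12, 8, 4, 3] end={s19,s26,s32} ∉↓L; 5/5 del acc.
5 minimals (antichain).


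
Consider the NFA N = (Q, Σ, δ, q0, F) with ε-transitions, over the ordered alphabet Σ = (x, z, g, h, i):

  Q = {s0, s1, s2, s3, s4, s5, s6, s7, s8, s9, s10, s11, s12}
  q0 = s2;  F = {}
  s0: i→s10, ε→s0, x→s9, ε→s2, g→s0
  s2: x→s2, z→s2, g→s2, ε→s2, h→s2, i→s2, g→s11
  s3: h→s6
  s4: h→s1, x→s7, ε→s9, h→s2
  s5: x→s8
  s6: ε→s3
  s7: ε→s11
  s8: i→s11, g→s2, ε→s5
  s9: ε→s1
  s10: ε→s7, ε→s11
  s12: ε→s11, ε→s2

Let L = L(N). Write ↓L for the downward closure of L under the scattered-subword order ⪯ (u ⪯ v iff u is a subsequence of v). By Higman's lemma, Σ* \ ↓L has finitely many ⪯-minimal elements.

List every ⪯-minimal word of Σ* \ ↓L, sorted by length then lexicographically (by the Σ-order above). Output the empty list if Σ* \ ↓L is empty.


A = [ε].

|Q|=13, |F|=0, |δ|=28 (12 ε).
min D↑ (1 st, q0=0, F={0}): 0:x→0,z→0,g→0,h→0,i→0 [Hopcroft].
ε ∈ L(D↑) ⇒ ↓L = ∅.
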